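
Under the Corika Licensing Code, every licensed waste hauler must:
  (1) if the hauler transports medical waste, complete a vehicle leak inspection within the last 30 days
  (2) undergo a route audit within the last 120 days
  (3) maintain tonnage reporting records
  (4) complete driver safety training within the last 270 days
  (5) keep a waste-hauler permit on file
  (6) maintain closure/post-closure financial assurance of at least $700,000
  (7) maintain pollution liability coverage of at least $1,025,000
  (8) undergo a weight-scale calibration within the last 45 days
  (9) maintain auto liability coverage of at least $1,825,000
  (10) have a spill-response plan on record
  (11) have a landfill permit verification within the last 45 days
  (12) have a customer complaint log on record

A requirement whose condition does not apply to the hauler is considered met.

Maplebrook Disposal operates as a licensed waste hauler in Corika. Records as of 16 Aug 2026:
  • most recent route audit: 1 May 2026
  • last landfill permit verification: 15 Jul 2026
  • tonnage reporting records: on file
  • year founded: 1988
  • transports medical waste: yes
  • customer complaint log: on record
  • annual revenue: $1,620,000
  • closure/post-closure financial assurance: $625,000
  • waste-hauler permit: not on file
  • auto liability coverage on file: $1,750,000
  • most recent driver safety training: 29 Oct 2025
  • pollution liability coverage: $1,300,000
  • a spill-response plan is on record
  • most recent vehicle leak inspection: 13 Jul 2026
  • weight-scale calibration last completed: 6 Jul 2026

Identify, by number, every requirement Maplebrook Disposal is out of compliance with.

1, 4, 5, 6, 9

1. condition 'transports medical waste' holds; vehicle leak inspection 34 days ago vs limit 30 → not met
2. route audit 107 days ago vs limit 120 → met
3. tonnage reporting records present → met
4. driver safety training 291 days ago vs limit 270 → not met
5. waste-hauler permit absent → not met
6. closure/post-closure financial assurance $625,000 < $700,000 → not met
7. pollution liability coverage $1,300,000 ≥ $1,025,000 → met
8. weight-scale calibration 41 days ago vs limit 45 → met
9. auto liability coverage $1,750,000 < $1,825,000 → not met
10. spill-response plan present → met
11. landfill permit verification 32 days ago vs limit 45 → met
12. customer complaint log present → met
Not met: 1, 4, 5, 6, 9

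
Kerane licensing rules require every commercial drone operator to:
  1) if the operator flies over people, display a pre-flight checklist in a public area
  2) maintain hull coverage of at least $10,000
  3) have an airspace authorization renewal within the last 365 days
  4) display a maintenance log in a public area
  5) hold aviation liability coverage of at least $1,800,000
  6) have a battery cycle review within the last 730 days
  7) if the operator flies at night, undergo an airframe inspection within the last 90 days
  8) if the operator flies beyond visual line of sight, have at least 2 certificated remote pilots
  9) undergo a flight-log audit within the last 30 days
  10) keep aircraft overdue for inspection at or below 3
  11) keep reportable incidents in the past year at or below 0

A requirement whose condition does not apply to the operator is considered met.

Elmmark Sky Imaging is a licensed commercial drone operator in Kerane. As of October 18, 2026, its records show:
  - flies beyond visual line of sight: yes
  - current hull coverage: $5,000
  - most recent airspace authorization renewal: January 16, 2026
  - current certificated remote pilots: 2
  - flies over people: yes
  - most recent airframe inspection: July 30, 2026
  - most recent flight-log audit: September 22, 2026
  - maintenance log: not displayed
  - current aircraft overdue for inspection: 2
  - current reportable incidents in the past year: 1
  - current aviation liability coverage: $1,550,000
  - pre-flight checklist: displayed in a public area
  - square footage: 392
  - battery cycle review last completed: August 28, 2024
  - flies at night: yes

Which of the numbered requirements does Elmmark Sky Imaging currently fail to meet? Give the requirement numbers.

2, 4, 5, 6, 11

1. condition 'flies over people' holds; pre-flight checklist present → met
2. hull coverage $5,000 < $10,000 → not met
3. airspace authorization renewal 275 days ago vs limit 365 → met
4. maintenance log absent → not met
5. aviation liability coverage $1,550,000 < $1,800,000 → not met
6. battery cycle review 781 days ago vs limit 730 → not met
7. condition 'flies at night' holds; airframe inspection 80 days ago vs limit 90 → met
8. condition 'flies beyond visual line of sight' holds; certificated remote pilots 2 ≥ 2 → met
9. flight-log audit 26 days ago vs limit 30 → met
10. aircraft overdue for inspection 2 ≤ 3 → met
11. reportable incidents in the past year 1 > 0 → not met
Not met: 2, 4, 5, 6, 11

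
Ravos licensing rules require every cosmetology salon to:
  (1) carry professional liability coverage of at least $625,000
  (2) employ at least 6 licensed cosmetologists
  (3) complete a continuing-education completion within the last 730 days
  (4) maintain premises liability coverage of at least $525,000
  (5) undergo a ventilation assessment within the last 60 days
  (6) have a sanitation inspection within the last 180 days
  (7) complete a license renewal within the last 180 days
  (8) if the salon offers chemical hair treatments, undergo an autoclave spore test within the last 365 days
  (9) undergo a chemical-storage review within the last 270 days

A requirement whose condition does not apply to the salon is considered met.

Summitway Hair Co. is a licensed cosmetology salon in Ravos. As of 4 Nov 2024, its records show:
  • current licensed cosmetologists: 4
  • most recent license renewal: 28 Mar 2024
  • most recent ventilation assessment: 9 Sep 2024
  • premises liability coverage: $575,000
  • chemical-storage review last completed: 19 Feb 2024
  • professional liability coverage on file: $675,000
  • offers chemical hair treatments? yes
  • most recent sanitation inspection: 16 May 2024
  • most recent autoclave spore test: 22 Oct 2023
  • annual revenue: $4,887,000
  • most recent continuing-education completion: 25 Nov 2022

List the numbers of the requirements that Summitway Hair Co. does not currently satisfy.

2, 7, 8

1. professional liability coverage $675,000 ≥ $625,000 → met
2. licensed cosmetologists 4 < 6 → not met
3. continuing-education completion 710 days ago vs limit 730 → met
4. premises liability coverage $575,000 ≥ $525,000 → met
5. ventilation assessment 56 days ago vs limit 60 → met
6. sanitation inspection 172 days ago vs limit 180 → met
7. license renewal 221 days ago vs limit 180 → not met
8. condition 'offers chemical hair treatments' holds; autoclave spore test 379 days ago vs limit 365 → not met
9. chemical-storage review 259 days ago vs limit 270 → met
Not met: 2, 7, 8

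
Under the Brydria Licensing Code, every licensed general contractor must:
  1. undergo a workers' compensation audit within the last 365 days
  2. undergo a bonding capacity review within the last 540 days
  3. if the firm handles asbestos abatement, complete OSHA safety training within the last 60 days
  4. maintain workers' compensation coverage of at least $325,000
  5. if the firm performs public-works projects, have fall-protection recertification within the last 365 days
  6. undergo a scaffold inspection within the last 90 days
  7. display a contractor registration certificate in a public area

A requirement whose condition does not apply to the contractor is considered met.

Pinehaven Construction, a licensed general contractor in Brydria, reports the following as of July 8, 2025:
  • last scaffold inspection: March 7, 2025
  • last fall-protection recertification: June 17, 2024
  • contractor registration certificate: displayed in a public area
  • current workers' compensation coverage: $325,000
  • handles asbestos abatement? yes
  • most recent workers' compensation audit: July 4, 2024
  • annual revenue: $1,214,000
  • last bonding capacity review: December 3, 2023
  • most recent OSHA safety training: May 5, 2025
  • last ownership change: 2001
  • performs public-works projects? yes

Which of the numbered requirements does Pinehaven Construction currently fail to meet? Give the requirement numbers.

1, 2, 3, 5, 6

1. workers' compensation audit 369 days ago vs limit 365 → not met
2. bonding capacity review 583 days ago vs limit 540 → not met
3. condition 'handles asbestos abatement' holds; OSHA safety training 64 days ago vs limit 60 → not met
4. workers' compensation coverage $325,000 ≥ $325,000 → met
5. condition 'performs public-works projects' holds; fall-protection recertification 386 days ago vs limit 365 → not met
6. scaffold inspection 123 days ago vs limit 90 → not met
7. contractor registration certificate present → met
Not met: 1, 2, 3, 5, 6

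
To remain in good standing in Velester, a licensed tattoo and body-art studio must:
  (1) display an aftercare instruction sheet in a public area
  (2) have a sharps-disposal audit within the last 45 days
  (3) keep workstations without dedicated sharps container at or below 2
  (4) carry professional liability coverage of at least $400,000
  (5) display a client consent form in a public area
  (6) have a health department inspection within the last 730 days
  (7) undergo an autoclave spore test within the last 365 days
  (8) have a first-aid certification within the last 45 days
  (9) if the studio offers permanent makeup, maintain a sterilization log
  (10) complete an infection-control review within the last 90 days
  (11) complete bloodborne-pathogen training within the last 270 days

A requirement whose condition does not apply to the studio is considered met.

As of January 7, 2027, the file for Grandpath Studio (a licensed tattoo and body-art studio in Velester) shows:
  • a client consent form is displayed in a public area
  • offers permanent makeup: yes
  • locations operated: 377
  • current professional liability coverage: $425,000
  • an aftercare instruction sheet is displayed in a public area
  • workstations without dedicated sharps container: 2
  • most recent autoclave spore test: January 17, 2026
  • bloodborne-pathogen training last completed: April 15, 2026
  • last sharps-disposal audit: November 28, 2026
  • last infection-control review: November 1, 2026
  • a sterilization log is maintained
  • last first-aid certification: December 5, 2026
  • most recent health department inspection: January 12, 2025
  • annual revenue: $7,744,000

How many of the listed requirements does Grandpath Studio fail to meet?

1. aftercare instruction sheet present → met
2. sharps-disposal audit 40 days ago vs limit 45 → met
3. workstations without dedicated sharps container 2 ≤ 2 → met
4. professional liability coverage $425,000 ≥ $400,000 → met
5. client consent form present → met
6. health department inspection 725 days ago vs limit 730 → met
7. autoclave spore test 355 days ago vs limit 365 → met
8. first-aid certification 33 days ago vs limit 45 → met
9. condition 'offers permanent makeup' holds; sterilization log present → met
10. infection-control review 67 days ago vs limit 90 → met
11. bloodborne-pathogen training 267 days ago vs limit 270 → met
Not met: 0 of 11

0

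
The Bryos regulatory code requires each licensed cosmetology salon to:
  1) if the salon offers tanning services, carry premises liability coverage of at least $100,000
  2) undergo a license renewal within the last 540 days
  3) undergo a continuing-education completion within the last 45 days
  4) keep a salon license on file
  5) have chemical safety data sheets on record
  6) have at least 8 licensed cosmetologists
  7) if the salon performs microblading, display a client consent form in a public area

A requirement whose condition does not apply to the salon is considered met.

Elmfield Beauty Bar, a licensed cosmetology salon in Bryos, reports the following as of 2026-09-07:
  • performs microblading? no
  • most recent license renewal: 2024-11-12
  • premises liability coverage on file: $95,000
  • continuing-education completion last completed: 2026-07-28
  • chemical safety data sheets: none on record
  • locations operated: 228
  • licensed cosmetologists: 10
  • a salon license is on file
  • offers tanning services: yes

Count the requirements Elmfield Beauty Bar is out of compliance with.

3

1. condition 'offers tanning services' holds; premises liability coverage $95,000 < $100,000 → not met
2. license renewal 664 days ago vs limit 540 → not met
3. continuing-education completion 41 days ago vs limit 45 → met
4. salon license present → met
5. chemical safety data sheets absent → not met
6. licensed cosmetologists 10 ≥ 8 → met
7. condition 'performs microblading' does not hold → requirement n/a → met
Not met: 3 of 7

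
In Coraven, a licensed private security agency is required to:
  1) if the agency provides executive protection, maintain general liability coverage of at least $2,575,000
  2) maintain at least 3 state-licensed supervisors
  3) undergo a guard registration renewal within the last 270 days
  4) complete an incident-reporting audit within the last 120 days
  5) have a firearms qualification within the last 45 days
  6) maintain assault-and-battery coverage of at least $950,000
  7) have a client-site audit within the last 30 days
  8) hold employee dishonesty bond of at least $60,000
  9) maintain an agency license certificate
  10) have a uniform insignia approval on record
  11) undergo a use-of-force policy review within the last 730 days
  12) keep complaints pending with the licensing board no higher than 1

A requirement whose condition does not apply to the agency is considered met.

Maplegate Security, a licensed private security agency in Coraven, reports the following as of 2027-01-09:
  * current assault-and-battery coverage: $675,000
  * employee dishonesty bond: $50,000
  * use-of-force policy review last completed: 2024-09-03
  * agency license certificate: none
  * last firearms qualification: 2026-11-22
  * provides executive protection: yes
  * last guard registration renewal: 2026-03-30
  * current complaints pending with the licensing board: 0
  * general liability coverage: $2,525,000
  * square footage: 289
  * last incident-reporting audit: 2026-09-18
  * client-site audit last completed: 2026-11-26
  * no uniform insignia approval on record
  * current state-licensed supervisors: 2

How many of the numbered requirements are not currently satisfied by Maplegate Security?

10

1. condition 'provides executive protection' holds; general liability coverage $2,525,000 < $2,575,000 → not met
2. state-licensed supervisors 2 < 3 → not met
3. guard registration renewal 285 days ago vs limit 270 → not met
4. incident-reporting audit 113 days ago vs limit 120 → met
5. firearms qualification 48 days ago vs limit 45 → not met
6. assault-and-battery coverage $675,000 < $950,000 → not met
7. client-site audit 44 days ago vs limit 30 → not met
8. employee dishonesty bond $50,000 < $60,000 → not met
9. agency license certificate absent → not met
10. uniform insignia approval absent → not met
11. use-of-force policy review 858 days ago vs limit 730 → not met
12. complaints pending with the licensing board 0 ≤ 1 → met
Not met: 10 of 12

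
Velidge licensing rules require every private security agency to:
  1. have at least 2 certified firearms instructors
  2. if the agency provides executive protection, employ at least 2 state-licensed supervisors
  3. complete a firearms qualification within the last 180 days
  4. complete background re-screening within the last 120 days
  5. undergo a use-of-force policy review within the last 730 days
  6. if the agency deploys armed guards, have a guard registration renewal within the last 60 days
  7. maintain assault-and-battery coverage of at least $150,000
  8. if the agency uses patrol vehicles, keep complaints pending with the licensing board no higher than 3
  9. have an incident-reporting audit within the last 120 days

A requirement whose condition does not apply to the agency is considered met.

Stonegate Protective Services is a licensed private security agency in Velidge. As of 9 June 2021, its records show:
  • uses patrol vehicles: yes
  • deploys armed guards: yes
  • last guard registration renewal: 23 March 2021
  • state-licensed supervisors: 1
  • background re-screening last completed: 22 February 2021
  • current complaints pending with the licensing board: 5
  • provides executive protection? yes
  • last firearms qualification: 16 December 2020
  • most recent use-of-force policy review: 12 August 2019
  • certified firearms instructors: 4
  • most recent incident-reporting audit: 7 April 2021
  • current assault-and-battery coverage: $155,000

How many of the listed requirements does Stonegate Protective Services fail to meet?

1. certified firearms instructors 4 ≥ 2 → met
2. condition 'provides executive protection' holds; state-licensed supervisors 1 < 2 → not met
3. firearms qualification 175 days ago vs limit 180 → met
4. background re-screening 107 days ago vs limit 120 → met
5. use-of-force policy review 667 days ago vs limit 730 → met
6. condition 'deploys armed guards' holds; guard registration renewal 78 days ago vs limit 60 → not met
7. assault-and-battery coverage $155,000 ≥ $150,000 → met
8. condition 'uses patrol vehicles' holds; complaints pending with the licensing board 5 > 3 → not met
9. incident-reporting audit 63 days ago vs limit 120 → met
Not met: 3 of 9

3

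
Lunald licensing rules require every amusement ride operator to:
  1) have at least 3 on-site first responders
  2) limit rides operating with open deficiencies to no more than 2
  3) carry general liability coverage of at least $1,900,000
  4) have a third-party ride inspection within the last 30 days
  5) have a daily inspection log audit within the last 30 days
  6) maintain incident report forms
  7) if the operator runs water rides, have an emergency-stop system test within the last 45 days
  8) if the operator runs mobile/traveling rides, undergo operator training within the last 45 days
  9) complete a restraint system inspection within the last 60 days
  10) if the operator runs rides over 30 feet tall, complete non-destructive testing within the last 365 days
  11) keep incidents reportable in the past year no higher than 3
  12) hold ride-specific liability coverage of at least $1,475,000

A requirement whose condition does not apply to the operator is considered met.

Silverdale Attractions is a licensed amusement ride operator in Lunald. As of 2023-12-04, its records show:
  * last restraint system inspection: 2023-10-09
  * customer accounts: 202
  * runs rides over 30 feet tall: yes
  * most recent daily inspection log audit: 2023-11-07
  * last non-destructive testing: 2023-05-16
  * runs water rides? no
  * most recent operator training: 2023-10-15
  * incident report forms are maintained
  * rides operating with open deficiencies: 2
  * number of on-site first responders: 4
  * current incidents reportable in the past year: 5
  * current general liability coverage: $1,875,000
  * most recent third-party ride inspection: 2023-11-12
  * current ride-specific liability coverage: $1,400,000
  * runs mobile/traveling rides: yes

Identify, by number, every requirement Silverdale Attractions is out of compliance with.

1. on-site first responders 4 ≥ 3 → met
2. rides operating with open deficiencies 2 ≤ 2 → met
3. general liability coverage $1,875,000 < $1,900,000 → not met
4. third-party ride inspection 22 days ago vs limit 30 → met
5. daily inspection log audit 27 days ago vs limit 30 → met
6. incident report forms present → met
7. condition 'runs water rides' does not hold → requirement n/a → met
8. condition 'runs mobile/traveling rides' holds; operator training 50 days ago vs limit 45 → not met
9. restraint system inspection 56 days ago vs limit 60 → met
10. condition 'runs rides over 30 feet tall' holds; non-destructive testing 202 days ago vs limit 365 → met
11. incidents reportable in the past year 5 > 3 → not met
12. ride-specific liability coverage $1,400,000 < $1,475,000 → not met
Not met: 3, 8, 11, 12

3, 8, 11, 12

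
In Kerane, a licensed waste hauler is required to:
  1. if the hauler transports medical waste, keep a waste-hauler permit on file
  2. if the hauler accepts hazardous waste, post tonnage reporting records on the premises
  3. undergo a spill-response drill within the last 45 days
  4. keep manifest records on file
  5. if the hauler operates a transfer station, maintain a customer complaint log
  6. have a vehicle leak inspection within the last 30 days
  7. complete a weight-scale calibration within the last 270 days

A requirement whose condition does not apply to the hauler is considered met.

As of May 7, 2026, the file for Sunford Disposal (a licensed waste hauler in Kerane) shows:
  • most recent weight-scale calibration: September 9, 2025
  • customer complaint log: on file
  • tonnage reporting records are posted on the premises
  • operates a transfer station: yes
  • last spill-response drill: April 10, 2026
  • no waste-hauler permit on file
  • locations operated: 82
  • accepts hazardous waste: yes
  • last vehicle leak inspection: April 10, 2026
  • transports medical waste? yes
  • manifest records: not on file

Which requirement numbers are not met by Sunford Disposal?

1, 4

1. condition 'transports medical waste' holds; waste-hauler permit absent → not met
2. condition 'accepts hazardous waste' holds; tonnage reporting records present → met
3. spill-response drill 27 days ago vs limit 45 → met
4. manifest records absent → not met
5. condition 'operates a transfer station' holds; customer complaint log present → met
6. vehicle leak inspection 27 days ago vs limit 30 → met
7. weight-scale calibration 240 days ago vs limit 270 → met
Not met: 1, 4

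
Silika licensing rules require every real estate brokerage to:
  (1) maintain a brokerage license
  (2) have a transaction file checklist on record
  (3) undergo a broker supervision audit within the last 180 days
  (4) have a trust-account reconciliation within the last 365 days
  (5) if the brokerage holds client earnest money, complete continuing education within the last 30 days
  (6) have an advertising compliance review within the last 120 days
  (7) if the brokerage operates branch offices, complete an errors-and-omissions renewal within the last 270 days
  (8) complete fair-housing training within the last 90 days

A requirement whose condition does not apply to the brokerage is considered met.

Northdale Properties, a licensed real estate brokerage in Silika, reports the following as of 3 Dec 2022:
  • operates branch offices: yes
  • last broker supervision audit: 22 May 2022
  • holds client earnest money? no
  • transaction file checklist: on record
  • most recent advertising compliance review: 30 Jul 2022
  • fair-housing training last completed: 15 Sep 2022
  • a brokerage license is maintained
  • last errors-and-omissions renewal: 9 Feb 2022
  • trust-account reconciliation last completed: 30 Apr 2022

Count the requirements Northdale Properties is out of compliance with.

3

1. brokerage license present → met
2. transaction file checklist present → met
3. broker supervision audit 195 days ago vs limit 180 → not met
4. trust-account reconciliation 217 days ago vs limit 365 → met
5. condition 'holds client earnest money' does not hold → requirement n/a → met
6. advertising compliance review 126 days ago vs limit 120 → not met
7. condition 'operates branch offices' holds; errors-and-omissions renewal 297 days ago vs limit 270 → not met
8. fair-housing training 79 days ago vs limit 90 → met
Not met: 3 of 8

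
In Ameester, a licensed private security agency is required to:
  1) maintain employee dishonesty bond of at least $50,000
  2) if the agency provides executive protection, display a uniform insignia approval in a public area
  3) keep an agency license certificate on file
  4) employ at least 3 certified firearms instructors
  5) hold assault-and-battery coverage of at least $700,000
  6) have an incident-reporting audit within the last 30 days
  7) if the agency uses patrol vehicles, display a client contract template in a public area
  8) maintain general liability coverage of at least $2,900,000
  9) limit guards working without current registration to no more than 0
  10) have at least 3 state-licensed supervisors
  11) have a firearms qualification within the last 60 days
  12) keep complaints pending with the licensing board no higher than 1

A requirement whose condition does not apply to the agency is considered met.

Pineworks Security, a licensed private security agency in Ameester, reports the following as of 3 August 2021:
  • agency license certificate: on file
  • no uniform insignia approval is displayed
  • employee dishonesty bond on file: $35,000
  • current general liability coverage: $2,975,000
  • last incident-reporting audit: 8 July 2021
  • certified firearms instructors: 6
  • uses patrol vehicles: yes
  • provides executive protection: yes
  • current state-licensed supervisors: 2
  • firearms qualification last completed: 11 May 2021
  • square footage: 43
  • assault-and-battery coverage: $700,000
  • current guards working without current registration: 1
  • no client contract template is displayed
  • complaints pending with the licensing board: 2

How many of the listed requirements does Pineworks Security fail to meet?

1. employee dishonesty bond $35,000 < $50,000 → not met
2. condition 'provides executive protection' holds; uniform insignia approval absent → not met
3. agency license certificate present → met
4. certified firearms instructors 6 ≥ 3 → met
5. assault-and-battery coverage $700,000 ≥ $700,000 → met
6. incident-reporting audit 26 days ago vs limit 30 → met
7. condition 'uses patrol vehicles' holds; client contract template absent → not met
8. general liability coverage $2,975,000 ≥ $2,900,000 → met
9. guards working without current registration 1 > 0 → not met
10. state-licensed supervisors 2 < 3 → not met
11. firearms qualification 84 days ago vs limit 60 → not met
12. complaints pending with the licensing board 2 > 1 → not met
Not met: 7 of 12

7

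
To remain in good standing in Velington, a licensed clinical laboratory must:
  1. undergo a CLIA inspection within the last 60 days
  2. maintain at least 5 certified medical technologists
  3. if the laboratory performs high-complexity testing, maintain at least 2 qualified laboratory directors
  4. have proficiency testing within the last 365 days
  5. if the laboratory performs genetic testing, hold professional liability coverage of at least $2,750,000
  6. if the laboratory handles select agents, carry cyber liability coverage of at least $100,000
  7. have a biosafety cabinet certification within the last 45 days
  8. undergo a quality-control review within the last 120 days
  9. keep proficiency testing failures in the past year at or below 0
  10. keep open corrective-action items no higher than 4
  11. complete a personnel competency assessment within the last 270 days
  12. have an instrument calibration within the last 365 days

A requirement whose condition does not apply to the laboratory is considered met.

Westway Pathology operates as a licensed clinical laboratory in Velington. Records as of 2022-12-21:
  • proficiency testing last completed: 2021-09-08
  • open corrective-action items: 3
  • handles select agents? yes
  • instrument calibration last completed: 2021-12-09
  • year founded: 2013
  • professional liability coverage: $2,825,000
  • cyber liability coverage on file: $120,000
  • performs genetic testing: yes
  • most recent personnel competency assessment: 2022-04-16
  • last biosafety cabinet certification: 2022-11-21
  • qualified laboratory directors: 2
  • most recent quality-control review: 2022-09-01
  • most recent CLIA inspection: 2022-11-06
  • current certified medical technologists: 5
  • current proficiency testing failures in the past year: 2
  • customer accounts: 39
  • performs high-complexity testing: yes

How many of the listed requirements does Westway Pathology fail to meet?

3

1. CLIA inspection 45 days ago vs limit 60 → met
2. certified medical technologists 5 ≥ 5 → met
3. condition 'performs high-complexity testing' holds; qualified laboratory directors 2 ≥ 2 → met
4. proficiency testing 469 days ago vs limit 365 → not met
5. condition 'performs genetic testing' holds; professional liability coverage $2,825,000 ≥ $2,750,000 → met
6. condition 'handles select agents' holds; cyber liability coverage $120,000 ≥ $100,000 → met
7. biosafety cabinet certification 30 days ago vs limit 45 → met
8. quality-control review 111 days ago vs limit 120 → met
9. proficiency testing failures in the past year 2 > 0 → not met
10. open corrective-action items 3 ≤ 4 → met
11. personnel competency assessment 249 days ago vs limit 270 → met
12. instrument calibration 377 days ago vs limit 365 → not met
Not met: 3 of 12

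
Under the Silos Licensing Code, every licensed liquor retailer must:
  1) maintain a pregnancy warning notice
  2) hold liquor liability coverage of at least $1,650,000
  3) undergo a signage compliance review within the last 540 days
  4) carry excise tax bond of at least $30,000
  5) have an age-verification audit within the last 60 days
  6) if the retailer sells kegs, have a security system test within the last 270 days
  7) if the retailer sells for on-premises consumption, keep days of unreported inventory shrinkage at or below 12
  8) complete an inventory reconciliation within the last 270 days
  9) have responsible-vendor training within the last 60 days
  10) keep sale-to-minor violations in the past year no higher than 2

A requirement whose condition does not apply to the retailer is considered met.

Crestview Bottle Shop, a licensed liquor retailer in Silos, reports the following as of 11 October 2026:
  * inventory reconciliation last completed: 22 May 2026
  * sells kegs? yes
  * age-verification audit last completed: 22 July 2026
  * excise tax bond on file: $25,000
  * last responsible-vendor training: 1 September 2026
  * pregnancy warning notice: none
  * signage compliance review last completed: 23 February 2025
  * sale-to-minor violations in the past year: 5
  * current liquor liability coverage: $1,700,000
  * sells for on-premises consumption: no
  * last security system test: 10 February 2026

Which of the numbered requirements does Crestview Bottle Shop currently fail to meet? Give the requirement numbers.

1, 3, 4, 5, 10

1. pregnancy warning notice absent → not met
2. liquor liability coverage $1,700,000 ≥ $1,650,000 → met
3. signage compliance review 595 days ago vs limit 540 → not met
4. excise tax bond $25,000 < $30,000 → not met
5. age-verification audit 81 days ago vs limit 60 → not met
6. condition 'sells kegs' holds; security system test 243 days ago vs limit 270 → met
7. condition 'sells for on-premises consumption' does not hold → requirement n/a → met
8. inventory reconciliation 142 days ago vs limit 270 → met
9. responsible-vendor training 40 days ago vs limit 60 → met
10. sale-to-minor violations in the past year 5 > 2 → not met
Not met: 1, 3, 4, 5, 10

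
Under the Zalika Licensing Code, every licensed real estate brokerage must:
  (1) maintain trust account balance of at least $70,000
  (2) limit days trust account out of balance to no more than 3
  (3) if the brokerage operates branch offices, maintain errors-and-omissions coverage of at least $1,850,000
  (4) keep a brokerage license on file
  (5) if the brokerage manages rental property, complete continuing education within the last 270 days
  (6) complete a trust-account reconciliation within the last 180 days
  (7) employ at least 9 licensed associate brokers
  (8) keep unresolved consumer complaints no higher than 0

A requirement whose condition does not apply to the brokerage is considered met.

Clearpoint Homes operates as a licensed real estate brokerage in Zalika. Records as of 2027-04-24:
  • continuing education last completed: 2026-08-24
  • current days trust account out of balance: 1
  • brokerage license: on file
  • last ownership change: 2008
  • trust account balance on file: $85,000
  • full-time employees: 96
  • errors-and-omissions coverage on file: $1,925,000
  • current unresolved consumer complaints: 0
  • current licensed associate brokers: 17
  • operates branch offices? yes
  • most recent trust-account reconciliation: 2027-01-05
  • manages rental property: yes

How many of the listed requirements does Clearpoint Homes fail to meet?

1. trust account balance $85,000 ≥ $70,000 → met
2. days trust account out of balance 1 ≤ 3 → met
3. condition 'operates branch offices' holds; errors-and-omissions coverage $1,925,000 ≥ $1,850,000 → met
4. brokerage license present → met
5. condition 'manages rental property' holds; continuing education 243 days ago vs limit 270 → met
6. trust-account reconciliation 109 days ago vs limit 180 → met
7. licensed associate brokers 17 ≥ 9 → met
8. unresolved consumer complaints 0 ≤ 0 → met
Not met: 0 of 8

0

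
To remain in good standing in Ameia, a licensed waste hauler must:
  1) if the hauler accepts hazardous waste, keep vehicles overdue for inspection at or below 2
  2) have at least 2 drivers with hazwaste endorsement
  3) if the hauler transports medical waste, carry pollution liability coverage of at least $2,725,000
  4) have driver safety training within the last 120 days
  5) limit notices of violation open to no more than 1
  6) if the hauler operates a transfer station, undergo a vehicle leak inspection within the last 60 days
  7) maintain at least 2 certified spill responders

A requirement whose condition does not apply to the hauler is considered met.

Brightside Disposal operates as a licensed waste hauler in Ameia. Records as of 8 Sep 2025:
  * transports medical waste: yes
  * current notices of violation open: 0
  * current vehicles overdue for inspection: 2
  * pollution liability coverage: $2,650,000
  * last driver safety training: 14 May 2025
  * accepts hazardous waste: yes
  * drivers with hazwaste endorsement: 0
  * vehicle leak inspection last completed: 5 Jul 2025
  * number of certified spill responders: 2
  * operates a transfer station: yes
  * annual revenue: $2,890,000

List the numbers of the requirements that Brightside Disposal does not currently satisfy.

1. condition 'accepts hazardous waste' holds; vehicles overdue for inspection 2 ≤ 2 → met
2. drivers with hazwaste endorsement 0 < 2 → not met
3. condition 'transports medical waste' holds; pollution liability coverage $2,650,000 < $2,725,000 → not met
4. driver safety training 117 days ago vs limit 120 → met
5. notices of violation open 0 ≤ 1 → met
6. condition 'operates a transfer station' holds; vehicle leak inspection 65 days ago vs limit 60 → not met
7. certified spill responders 2 ≥ 2 → met
Not met: 2, 3, 6

2, 3, 6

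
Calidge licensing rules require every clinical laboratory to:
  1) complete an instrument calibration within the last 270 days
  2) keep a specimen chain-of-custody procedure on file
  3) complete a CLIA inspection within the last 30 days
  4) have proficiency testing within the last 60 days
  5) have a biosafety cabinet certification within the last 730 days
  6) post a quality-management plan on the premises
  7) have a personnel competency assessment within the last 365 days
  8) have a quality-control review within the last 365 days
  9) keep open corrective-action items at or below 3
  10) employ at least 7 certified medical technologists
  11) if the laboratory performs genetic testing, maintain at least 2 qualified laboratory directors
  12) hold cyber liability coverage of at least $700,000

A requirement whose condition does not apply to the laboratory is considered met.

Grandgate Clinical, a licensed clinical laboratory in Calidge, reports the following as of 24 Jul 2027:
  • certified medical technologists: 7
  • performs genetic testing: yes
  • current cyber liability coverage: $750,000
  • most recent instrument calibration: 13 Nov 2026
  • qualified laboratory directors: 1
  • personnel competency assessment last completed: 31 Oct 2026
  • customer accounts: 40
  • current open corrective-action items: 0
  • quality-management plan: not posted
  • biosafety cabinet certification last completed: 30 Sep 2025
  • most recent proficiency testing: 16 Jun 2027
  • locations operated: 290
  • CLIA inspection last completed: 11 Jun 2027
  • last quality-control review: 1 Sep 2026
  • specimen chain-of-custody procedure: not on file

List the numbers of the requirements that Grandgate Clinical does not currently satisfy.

2, 3, 6, 11

1. instrument calibration 253 days ago vs limit 270 → met
2. specimen chain-of-custody procedure absent → not met
3. CLIA inspection 43 days ago vs limit 30 → not met
4. proficiency testing 38 days ago vs limit 60 → met
5. biosafety cabinet certification 662 days ago vs limit 730 → met
6. quality-management plan absent → not met
7. personnel competency assessment 266 days ago vs limit 365 → met
8. quality-control review 326 days ago vs limit 365 → met
9. open corrective-action items 0 ≤ 3 → met
10. certified medical technologists 7 ≥ 7 → met
11. condition 'performs genetic testing' holds; qualified laboratory directors 1 < 2 → not met
12. cyber liability coverage $750,000 ≥ $700,000 → met
Not met: 2, 3, 6, 11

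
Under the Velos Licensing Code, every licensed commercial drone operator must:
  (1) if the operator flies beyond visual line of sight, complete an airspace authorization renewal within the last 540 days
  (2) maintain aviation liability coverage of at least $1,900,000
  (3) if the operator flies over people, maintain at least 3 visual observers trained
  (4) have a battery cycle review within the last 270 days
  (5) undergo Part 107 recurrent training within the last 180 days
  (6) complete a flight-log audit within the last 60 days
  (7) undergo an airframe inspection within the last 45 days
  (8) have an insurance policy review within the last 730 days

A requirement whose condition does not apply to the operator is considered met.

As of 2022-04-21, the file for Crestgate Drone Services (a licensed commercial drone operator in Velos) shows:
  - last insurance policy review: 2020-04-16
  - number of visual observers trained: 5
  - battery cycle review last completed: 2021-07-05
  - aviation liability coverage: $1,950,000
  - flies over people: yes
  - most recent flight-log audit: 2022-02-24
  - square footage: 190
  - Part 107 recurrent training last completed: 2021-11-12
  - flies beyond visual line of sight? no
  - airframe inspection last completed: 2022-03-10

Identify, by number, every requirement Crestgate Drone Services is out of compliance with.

4, 8

1. condition 'flies beyond visual line of sight' does not hold → requirement n/a → met
2. aviation liability coverage $1,950,000 ≥ $1,900,000 → met
3. condition 'flies over people' holds; visual observers trained 5 ≥ 3 → met
4. battery cycle review 290 days ago vs limit 270 → not met
5. Part 107 recurrent training 160 days ago vs limit 180 → met
6. flight-log audit 56 days ago vs limit 60 → met
7. airframe inspection 42 days ago vs limit 45 → met
8. insurance policy review 735 days ago vs limit 730 → not met
Not met: 4, 8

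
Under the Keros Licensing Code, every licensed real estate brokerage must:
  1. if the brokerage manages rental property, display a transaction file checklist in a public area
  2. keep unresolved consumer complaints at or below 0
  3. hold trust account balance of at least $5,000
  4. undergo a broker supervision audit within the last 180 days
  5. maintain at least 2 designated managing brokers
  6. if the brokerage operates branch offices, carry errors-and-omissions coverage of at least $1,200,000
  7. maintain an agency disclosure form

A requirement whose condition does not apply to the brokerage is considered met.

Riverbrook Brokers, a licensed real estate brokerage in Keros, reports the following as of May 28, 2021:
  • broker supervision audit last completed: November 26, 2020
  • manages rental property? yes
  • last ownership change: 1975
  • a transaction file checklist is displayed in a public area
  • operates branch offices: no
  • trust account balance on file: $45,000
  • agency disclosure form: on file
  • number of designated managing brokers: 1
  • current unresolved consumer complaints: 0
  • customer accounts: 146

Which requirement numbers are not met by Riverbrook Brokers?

4, 5

1. condition 'manages rental property' holds; transaction file checklist present → met
2. unresolved consumer complaints 0 ≤ 0 → met
3. trust account balance $45,000 ≥ $5,000 → met
4. broker supervision audit 183 days ago vs limit 180 → not met
5. designated managing brokers 1 < 2 → not met
6. condition 'operates branch offices' does not hold → requirement n/a → met
7. agency disclosure form present → met
Not met: 4, 5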